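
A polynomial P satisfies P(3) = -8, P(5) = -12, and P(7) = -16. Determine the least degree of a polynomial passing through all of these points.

1

Forward differences of the values at t = 3, 5, 7:
  P  : -8  -12  -16
  Δ  : -4  -4
  Δ^2: 0
The first differences are constant (-4) and nonzero, while all higher differences vanish, so the minimal degree is 1.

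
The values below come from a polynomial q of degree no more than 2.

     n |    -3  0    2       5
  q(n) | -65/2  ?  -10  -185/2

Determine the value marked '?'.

The 3 known points determine the degree-2 polynomial uniquely.
Write q(n) = an^2 + bn + c. Substituting each data point gives a linear system:
  9a - 3b + c = -65/2
  4a + 2b + c = -10
  25a + 5b + c = -185/2
Solving the system yields a = -4, b = 1/2, c = 5.
So q(n) = -4n^2 + (1/2)n + 5.
Then q(0) = 5.

5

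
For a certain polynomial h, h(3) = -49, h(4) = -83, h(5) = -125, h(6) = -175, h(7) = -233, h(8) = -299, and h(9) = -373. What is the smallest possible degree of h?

Forward differences of the values at u = 3, 4, 5, 6, 7, 8, 9:
  h  : -49  -83  -125  -175  -233  -299  -373
  Δ  : -34  -42  -50  -58  -66  -74
  Δ^2: -8  -8  -8  -8  -8
  Δ^3: 0  0  0  0
  Δ^4: 0  0  0
  Δ^5: 0  0
  Δ^6: 0
The second differences are constant (-8) and nonzero, while all higher differences vanish, so the minimal degree is 2.

2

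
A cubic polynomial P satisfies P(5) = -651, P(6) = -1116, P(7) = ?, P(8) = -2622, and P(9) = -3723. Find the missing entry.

The 4 known points determine the degree-3 polynomial uniquely.
Write P(s) = as^3 + bs^2 + cs + d. Substituting each data point gives a linear system:
  125a + 25b + 5c + d = -651
  216a + 36b + 6c + d = -1116
  512a + 64b + 8c + d = -2622
  729a + 81b + 9c + d = -3723
Solving the system yields a = -5, b = -1, c = 1, d = -6.
So P(s) = -5s^3 - s^2 + s - 6.
Then P(7) = -1763.

-1763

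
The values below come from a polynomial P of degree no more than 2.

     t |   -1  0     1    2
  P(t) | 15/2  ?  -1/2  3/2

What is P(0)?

3/2

The 3 known points determine the degree-2 polynomial uniquely.
Write P(t) = at^2 + bt + c. Substituting each data point gives a linear system:
  a - b + c = 15/2
  a + b + c = -1/2
  4a + 2b + c = 3/2
Solving the system yields a = 2, b = -4, c = 3/2.
So P(t) = 2t^2 - 4t + 3/2.
Then P(0) = 3/2.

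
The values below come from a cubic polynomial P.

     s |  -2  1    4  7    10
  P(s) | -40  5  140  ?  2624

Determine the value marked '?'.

851

The 4 known points determine the degree-3 polynomial uniquely.
Write P(s) = as^3 + bs^2 + cs + d. Substituting each data point gives a linear system:
  -8a + 4b - 2c + d = -40
  a + b + c + d = 5
  64a + 16b + 4c + d = 140
  1000a + 100b + 10c + d = 2624
Solving the system yields a = 3, b = -4, c = 2, d = 4.
So P(s) = 3s³ - 4s² + 2s + 4.
Then P(7) = 851.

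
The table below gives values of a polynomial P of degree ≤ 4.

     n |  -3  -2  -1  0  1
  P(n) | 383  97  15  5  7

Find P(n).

P(n) = 3n^4 - 4n^3 + 3n^2 + 5

Write P(n) = an^4 + bn^3 + cn^2 + dn + e. Substituting each data point gives a linear system:
  81a - 27b + 9c - 3d + e = 383
  16a - 8b + 4c - 2d + e = 97
  a - b + c - d + e = 15
  e = 5
  a + b + c + d + e = 7
Solving the system yields a = 3, b = -4, c = 3, d = 0, e = 5.
So P(n) = 3n^4 - 4n^3 + 3n^2 + 5.
Check: P(0) = 5. ✓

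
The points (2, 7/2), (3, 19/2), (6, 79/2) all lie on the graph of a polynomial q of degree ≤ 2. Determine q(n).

Using the Lagrange interpolation formula with nodes 2, 3, 6:
  L_0(n) = (n - 3)(n - 6) / 4
  L_1(n) = (n - 2)(n - 6) / -3
  L_2(n) = (n - 2)(n - 3) / 12
Then q(n) = 7/2·L_0(n) + 19/2·L_1(n) + 79/2·L_2(n).
Expanding and collecting terms gives q(n) = n² + n - 5/2.
Check: q(3) = 19/2. ✓

q(n) = n^2 + n - 5/2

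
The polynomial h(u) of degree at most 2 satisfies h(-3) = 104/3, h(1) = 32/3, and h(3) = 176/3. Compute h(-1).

8/3

Using the Lagrange interpolation formula with nodes -3, 1, 3:
  L_0(u) = (u - 1)(u - 3) / 24
  L_1(u) = (u + 3)(u - 3) / -8
  L_2(u) = (u + 3)(u - 1) / 12
Then h(u) = 104/3·L_0(u) + 32/3·L_1(u) + 176/3·L_2(u).
Expanding and collecting terms gives h(u) = 5u^2 + 4u + 5/3.
Evaluating at u = -1: h(-1) = 8/3.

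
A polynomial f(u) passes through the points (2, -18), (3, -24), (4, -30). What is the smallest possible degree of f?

Forward differences of the values at u = 2, 3, 4:
  f  : -18  -24  -30
  Δ  : -6  -6
  Δ^2: 0
The first differences are constant (-6) and nonzero, while all higher differences vanish, so the minimal degree is 1.

1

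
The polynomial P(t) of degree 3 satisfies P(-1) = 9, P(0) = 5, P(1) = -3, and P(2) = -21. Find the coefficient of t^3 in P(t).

Write P(t) = at^3 + bt^2 + ct + d. Substituting each data point gives a linear system:
  -a + b - c + d = 9
  d = 5
  a + b + c + d = -3
  8a + 4b + 2c + d = -21
Solving the system yields a = -1, b = -2, c = -5, d = 5.
So P(t) = -t³ - 2t² - 5t + 5.
The leading coefficient is -1.

-1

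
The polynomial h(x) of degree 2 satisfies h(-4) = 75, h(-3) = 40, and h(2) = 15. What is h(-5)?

Write h(x) = ax^2 + bx + c. Substituting each data point gives a linear system:
  16a - 4b + c = 75
  9a - 3b + c = 40
  4a + 2b + c = 15
Solving the system yields a = 5, b = 0, c = -5.
So h(x) = 5x² - 5.
Then h(-5) = 120.

120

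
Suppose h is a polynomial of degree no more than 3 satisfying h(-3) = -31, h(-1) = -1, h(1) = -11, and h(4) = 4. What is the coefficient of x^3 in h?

Write h(x) = ax^3 + bx^2 + cx + d. Substituting each data point gives a linear system:
  -27a + 9b - 3c + d = -31
  -a + b - c + d = -1
  a + b + c + d = -11
  64a + 16b + 4c + d = 4
Solving the system yields a = 1, b = -2, c = -6, d = -4.
So h(x) = x^3 - 2x^2 - 6x - 4.
The leading coefficient is 1.

1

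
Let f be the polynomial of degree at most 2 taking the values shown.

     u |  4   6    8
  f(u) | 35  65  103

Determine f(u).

Write f(u) = au^2 + bu + c. Substituting each data point gives a linear system:
  16a + 4b + c = 35
  36a + 6b + c = 65
  64a + 8b + c = 103
Solving the system yields a = 1, b = 5, c = -1.
So f(u) = u² + 5u - 1.
Check: f(4) = 35. ✓

f(u) = u^2 + 5u - 1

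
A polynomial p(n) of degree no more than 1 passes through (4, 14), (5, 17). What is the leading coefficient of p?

3

Write p(n) = an + b. Substituting each data point gives a linear system:
  4a + b = 14
  5a + b = 17
Solving the system yields a = 3, b = 2.
So p(n) = 3n + 2.
The leading coefficient is 3.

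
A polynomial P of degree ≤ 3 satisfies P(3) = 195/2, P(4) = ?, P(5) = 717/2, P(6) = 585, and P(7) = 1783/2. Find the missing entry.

The 4 known points determine the degree-3 polynomial uniquely.
Write P(n) = an^3 + bn^2 + cn + d. Substituting each data point gives a linear system:
  27a + 9b + 3c + d = 195/2
  125a + 25b + 5c + d = 717/2
  216a + 36b + 6c + d = 585
  343a + 49b + 7c + d = 1783/2
Solving the system yields a = 2, b = 4, c = 1/2, d = 6.
So P(n) = 2n^3 + 4n^2 + (1/2)n + 6.
Then P(4) = 200.

200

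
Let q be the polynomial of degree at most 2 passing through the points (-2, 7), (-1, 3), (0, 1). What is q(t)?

q(t) = t^2 - t + 1

Using the Lagrange interpolation formula with nodes -2, -1, 0:
  L_0(t) = (t + 1)t / 2
  L_1(t) = (t + 2)t / -1
  L_2(t) = (t + 2)(t + 1) / 2
Then q(t) = 7·L_0(t) + 3·L_1(t) + 1·L_2(t).
Expanding and collecting terms gives q(t) = t^2 - t + 1.
Check: q(-2) = 7. ✓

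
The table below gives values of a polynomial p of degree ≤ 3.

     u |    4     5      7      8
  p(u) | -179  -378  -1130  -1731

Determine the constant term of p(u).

-3

Write p(u) = au^3 + bu^2 + cu + d. Substituting each data point gives a linear system:
  64a + 16b + 4c + d = -179
  125a + 25b + 5c + d = -378
  343a + 49b + 7c + d = -1130
  512a + 64b + 8c + d = -1731
Solving the system yields a = -4, b = 5, c = 0, d = -3.
So p(u) = -4u^3 + 5u^2 - 3.
The constant term is -3.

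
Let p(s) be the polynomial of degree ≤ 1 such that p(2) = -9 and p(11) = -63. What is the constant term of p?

Write p(s) = as + b. Substituting each data point gives a linear system:
  2a + b = -9
  11a + b = -63
Solving the system yields a = -6, b = 3.
So p(s) = -6s + 3.
The constant term is 3.

3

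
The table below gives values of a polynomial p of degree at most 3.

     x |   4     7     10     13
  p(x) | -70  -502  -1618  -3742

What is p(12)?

-2902

Using the Lagrange interpolation formula with nodes 4, 7, 10, 13:
  L_0(x) = (x - 7)(x - 10)(x - 13) / -162
  L_1(x) = (x - 4)(x - 10)(x - 13) / 54
  L_2(x) = (x - 4)(x - 7)(x - 13) / -54
  L_3(x) = (x - 4)(x - 7)(x - 10) / 162
Then p(x) = -70·L_0(x) - 502·L_1(x) - 1618·L_2(x) - 3742·L_3(x).
Expanding and collecting terms gives p(x) = -2x^3 + 4x^2 - 2x + 2.
Evaluating at x = 12: p(12) = -2902.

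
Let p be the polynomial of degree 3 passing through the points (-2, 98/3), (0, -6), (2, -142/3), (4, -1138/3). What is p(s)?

Write p(s) = as^3 + bs^2 + cs + d. Substituting each data point gives a linear system:
  -8a + 4b - 2c + d = 98/3
  d = -6
  8a + 4b + 2c + d = -142/3
  64a + 16b + 4c + d = -1138/3
Solving the system yields a = -6, b = -1/3, c = 4, d = -6.
So p(s) = -6s³ - (1/3)s² + 4s - 6.
Check: p(-2) = 98/3. ✓

p(s) = -6s^3 - (1/3)s^2 + 4s - 6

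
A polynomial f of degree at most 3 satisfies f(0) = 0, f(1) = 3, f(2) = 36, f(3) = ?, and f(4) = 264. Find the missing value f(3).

117

On equispaced nodes a degree-3 polynomial has vanishing fourth forward difference, so
  f(0) - 4·f(1) + 6·f(2) - 4·f(3) + f(4) = 0.
Substituting the known values and solving for f(3):
  -4·f(3) = -468
  f(3) = 117.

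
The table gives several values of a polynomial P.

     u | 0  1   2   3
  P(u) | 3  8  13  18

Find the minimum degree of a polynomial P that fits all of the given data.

Forward differences of the values at u = 0, 1, 2, 3:
  P  : 3  8  13  18
  Δ  : 5  5  5
  Δ^2: 0  0
  Δ^3: 0
The first differences are constant (5) and nonzero, while all higher differences vanish, so the minimal degree is 1.

1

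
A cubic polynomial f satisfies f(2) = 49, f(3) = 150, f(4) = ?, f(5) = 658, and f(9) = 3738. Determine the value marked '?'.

The 4 known points determine the degree-3 polynomial uniquely.
Write f(u) = au^3 + bu^2 + cu + d. Substituting each data point gives a linear system:
  8a + 4b + 2c + d = 49
  27a + 9b + 3c + d = 150
  125a + 25b + 5c + d = 658
  729a + 81b + 9c + d = 3738
Solving the system yields a = 5, b = 1, c = 1, d = 3.
So f(u) = 5u^3 + u^2 + u + 3.
Then f(4) = 343.

343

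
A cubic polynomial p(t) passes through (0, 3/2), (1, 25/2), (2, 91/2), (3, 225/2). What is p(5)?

Using the Lagrange interpolation formula with nodes 0, 1, 2, 3:
  L_0(t) = (t - 1)(t - 2)(t - 3) / -6
  L_1(t) = t(t - 2)(t - 3) / 2
  L_2(t) = t(t - 1)(t - 3) / -2
  L_3(t) = t(t - 1)(t - 2) / 6
Then p(t) = 3/2·L_0(t) + 25/2·L_1(t) + 91/2·L_2(t) + 225/2·L_3(t).
Expanding and collecting terms gives p(t) = 2t³ + 5t² + 4t + 3/2.
Evaluating at t = 5: p(5) = 793/2.

793/2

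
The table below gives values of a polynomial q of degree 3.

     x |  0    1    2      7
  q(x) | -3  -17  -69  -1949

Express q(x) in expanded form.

Using the Lagrange interpolation formula with nodes 0, 1, 2, 7:
  L_0(x) = (x - 1)(x - 2)(x - 7) / -14
  L_1(x) = x(x - 2)(x - 7) / 6
  L_2(x) = x(x - 1)(x - 7) / -10
  L_3(x) = x(x - 1)(x - 2) / 210
Then q(x) = -3·L_0(x) - 17·L_1(x) - 69·L_2(x) - 1949·L_3(x).
Expanding and collecting terms gives q(x) = -5x³ - 4x² - 5x - 3.
Check: q(7) = -1949. ✓

q(x) = -5x^3 - 4x^2 - 5x - 3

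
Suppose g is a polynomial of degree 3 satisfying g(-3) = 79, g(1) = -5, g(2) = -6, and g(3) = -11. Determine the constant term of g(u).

-2

Write g(u) = au^3 + bu^2 + cu + d. Substituting each data point gives a linear system:
  -27a + 9b - 3c + d = 79
  a + b + c + d = -5
  8a + 4b + 2c + d = -6
  27a + 9b + 3c + d = -11
Solving the system yields a = -1, b = 4, c = -6, d = -2.
So g(u) = -u^3 + 4u^2 - 6u - 2.
The constant term is -2.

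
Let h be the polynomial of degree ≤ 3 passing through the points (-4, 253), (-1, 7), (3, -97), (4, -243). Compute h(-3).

Write h(x) = ax^3 + bx^2 + cx + d. Substituting each data point gives a linear system:
  -64a + 16b - 4c + d = 253
  -a + b - c + d = 7
  27a + 9b + 3c + d = -97
  64a + 16b + 4c + d = -243
Solving the system yields a = -4, b = 0, c = 2, d = 5.
So h(x) = -4x³ + 2x + 5.
Then h(-3) = 107.

107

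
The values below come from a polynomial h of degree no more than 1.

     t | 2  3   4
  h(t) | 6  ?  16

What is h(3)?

11

On equispaced nodes a degree-1 polynomial has vanishing second forward difference, so
  h(2) - 2·h(3) + h(4) = 0.
Substituting the known values and solving for h(3):
  -2·h(3) = -22
  h(3) = 11.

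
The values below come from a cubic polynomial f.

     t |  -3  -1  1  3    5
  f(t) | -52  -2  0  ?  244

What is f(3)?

On equispaced nodes a degree-3 polynomial has vanishing fourth forward difference, so
  f(-3) - 4·f(-1) + 6·f(1) - 4·f(3) + f(5) = 0.
Substituting the known values and solving for f(3):
  -4·f(3) = -200
  f(3) = 50.

50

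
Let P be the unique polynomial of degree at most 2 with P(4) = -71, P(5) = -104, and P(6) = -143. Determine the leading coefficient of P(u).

-3

Write P(u) = au^2 + bu + c. Substituting each data point gives a linear system:
  16a + 4b + c = -71
  25a + 5b + c = -104
  36a + 6b + c = -143
Solving the system yields a = -3, b = -6, c = 1.
So P(u) = -3u^2 - 6u + 1.
The leading coefficient is -3.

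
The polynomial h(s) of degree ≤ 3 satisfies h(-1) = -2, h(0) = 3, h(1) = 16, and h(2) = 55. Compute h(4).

Write h(s) = as^3 + bs^2 + cs + d. Substituting each data point gives a linear system:
  -a + b - c + d = -2
  d = 3
  a + b + c + d = 16
  8a + 4b + 2c + d = 55
Solving the system yields a = 3, b = 4, c = 6, d = 3.
So h(s) = 3s^3 + 4s^2 + 6s + 3.
Then h(4) = 283.

283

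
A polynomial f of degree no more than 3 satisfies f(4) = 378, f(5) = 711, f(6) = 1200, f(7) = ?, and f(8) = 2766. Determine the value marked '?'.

1875

The 4 known points determine the degree-3 polynomial uniquely.
Write f(n) = an^3 + bn^2 + cn + d. Substituting each data point gives a linear system:
  64a + 16b + 4c + d = 378
  125a + 25b + 5c + d = 711
  216a + 36b + 6c + d = 1200
  512a + 64b + 8c + d = 2766
Solving the system yields a = 5, b = 3, c = 1, d = 6.
So f(n) = 5n^3 + 3n^2 + n + 6.
Then f(7) = 1875.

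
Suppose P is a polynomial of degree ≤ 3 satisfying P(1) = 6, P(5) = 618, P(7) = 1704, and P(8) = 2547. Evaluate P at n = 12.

Write P(n) = an^3 + bn^2 + cn + d. Substituting each data point gives a linear system:
  a + b + c + d = 6
  125a + 25b + 5c + d = 618
  343a + 49b + 7c + d = 1704
  512a + 64b + 8c + d = 2547
Solving the system yields a = 5, b = 0, c = -2, d = 3.
So P(n) = 5n^3 - 2n + 3.
Then P(12) = 8619.

8619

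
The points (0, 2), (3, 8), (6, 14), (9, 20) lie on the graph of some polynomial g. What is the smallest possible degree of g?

Forward differences of the values at u = 0, 3, 6, 9:
  g  : 2  8  14  20
  Δ  : 6  6  6
  Δ^2: 0  0
  Δ^3: 0
The first differences are constant (6) and nonzero, while all higher differences vanish, so the minimal degree is 1.

1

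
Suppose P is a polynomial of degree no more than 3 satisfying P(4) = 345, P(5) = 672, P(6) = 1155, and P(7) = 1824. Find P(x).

Write P(x) = ax^3 + bx^2 + cx + d. Substituting each data point gives a linear system:
  64a + 16b + 4c + d = 345
  125a + 25b + 5c + d = 672
  216a + 36b + 6c + d = 1155
  343a + 49b + 7c + d = 1824
Solving the system yields a = 5, b = 3, c = -5, d = -3.
So P(x) = 5x^3 + 3x^2 - 5x - 3.
Check: P(4) = 345. ✓

P(x) = 5x^3 + 3x^2 - 5x - 3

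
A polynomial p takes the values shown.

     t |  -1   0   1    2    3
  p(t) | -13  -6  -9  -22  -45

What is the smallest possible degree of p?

Forward differences of the values at t = -1, 0, 1, 2, 3:
  p  : -13  -6  -9  -22  -45
  Δ  : 7  -3  -13  -23
  Δ^2: -10  -10  -10
  Δ^3: 0  0
  Δ^4: 0
The second differences are constant (-10) and nonzero, while all higher differences vanish, so the minimal degree is 2.

2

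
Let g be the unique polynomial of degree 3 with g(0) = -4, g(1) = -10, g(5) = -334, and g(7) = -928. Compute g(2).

-28

Using the Lagrange interpolation formula with nodes 0, 1, 5, 7:
  L_0(u) = (u - 1)(u - 5)(u - 7) / -35
  L_1(u) = u(u - 5)(u - 7) / 24
  L_2(u) = u(u - 1)(u - 7) / -40
  L_3(u) = u(u - 1)(u - 5) / 84
Then g(u) = -4·L_0(u) - 10·L_1(u) - 334·L_2(u) - 928·L_3(u).
Expanding and collecting terms gives g(u) = -3u^3 + 3u^2 - 6u - 4.
Evaluating at u = 2: g(2) = -28.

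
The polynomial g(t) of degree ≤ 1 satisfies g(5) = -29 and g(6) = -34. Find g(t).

Write g(t) = at + b. Substituting each data point gives a linear system:
  5a + b = -29
  6a + b = -34
Solving the system yields a = -5, b = -4.
So g(t) = -5t - 4.
Check: g(5) = -29. ✓

g(t) = -5t - 4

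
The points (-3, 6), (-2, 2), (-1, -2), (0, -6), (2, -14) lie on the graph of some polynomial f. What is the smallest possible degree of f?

1

Divided differences on the nodes -3, -2, -1, 0, 2:
  order 0: 6  2  -2  -6  -14
  order 1: -4  -4  -4  -4
  order 2: 0  0  0
  order 3: 0  0
  order 4: 0
The order-1 divided differences are all -4 (nonzero) and every higher order vanishes, so the data lies on a polynomial of degree exactly 1.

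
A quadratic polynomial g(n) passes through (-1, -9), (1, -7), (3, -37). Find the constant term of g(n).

Write g(n) = an^2 + bn + c. Substituting each data point gives a linear system:
  a - b + c = -9
  a + b + c = -7
  9a + 3b + c = -37
Solving the system yields a = -4, b = 1, c = -4.
So g(n) = -4n^2 + n - 4.
The constant term is -4.

-4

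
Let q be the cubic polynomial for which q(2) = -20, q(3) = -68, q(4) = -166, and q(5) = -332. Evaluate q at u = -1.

Forward differences of the values at u = 2, 3, 4, 5:
  q  : -20  -68  -166  -332
  Δ  : -48  -98  -166
  Δ^2: -50  -68
  Δ^3: -18
The third differences are constant, confirming degree 3.
Interpolating (Newton forward form) and evaluating at u = -1 gives q(-1) = 4.

4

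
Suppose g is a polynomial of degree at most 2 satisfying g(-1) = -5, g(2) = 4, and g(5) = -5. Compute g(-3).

-21

Using the Lagrange interpolation formula with nodes -1, 2, 5:
  L_0(n) = (n - 2)(n - 5) / 18
  L_1(n) = (n + 1)(n - 5) / -9
  L_2(n) = (n + 1)(n - 2) / 18
Then g(n) = -5·L_0(n) + 4·L_1(n) - 5·L_2(n).
Expanding and collecting terms gives g(n) = -n² + 4n.
Evaluating at n = -3: g(-3) = -21.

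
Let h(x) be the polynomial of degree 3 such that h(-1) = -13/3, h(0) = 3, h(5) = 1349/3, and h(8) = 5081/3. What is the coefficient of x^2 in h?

Write h(x) = ax^3 + bx^2 + cx + d. Substituting each data point gives a linear system:
  -a + b - c + d = -13/3
  d = 3
  125a + 25b + 5c + d = 1349/3
  512a + 64b + 8c + d = 5081/3
Solving the system yields a = 3, b = 5/3, c = 6, d = 3.
So h(x) = 3x^3 + (5/3)x^2 + 6x + 3.
The coefficient of x^2 is 5/3.

5/3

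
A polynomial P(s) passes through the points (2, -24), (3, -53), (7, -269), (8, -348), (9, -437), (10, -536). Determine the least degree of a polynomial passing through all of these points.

2

Divided differences on the nodes 2, 3, 7, 8, 9, 10:
  order 0: -24  -53  -269  -348  -437  -536
  order 1: -29  -54  -79  -89  -99
  order 2: -5  -5  -5  -5
  order 3: 0  0  0
  order 4: 0  0
  order 5: 0
The order-2 divided differences are all -5 (nonzero) and every higher order vanishes, so the data lies on a polynomial of degree exactly 2.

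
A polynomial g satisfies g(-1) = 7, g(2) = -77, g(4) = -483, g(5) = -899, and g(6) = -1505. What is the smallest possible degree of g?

Divided differences on the nodes -1, 2, 4, 5, 6:
  order 0: 7  -77  -483  -899  -1505
  order 1: -28  -203  -416  -606
  order 2: -35  -71  -95
  order 3: -6  -6
  order 4: 0
The order-3 divided differences are all -6 (nonzero) and every higher order vanishes, so the data lies on a polynomial of degree exactly 3.

3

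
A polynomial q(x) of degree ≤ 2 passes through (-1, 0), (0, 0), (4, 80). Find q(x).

Write q(x) = ax^2 + bx + c. Substituting each data point gives a linear system:
  a - b + c = 0
  c = 0
  16a + 4b + c = 80
Solving the system yields a = 4, b = 4, c = 0.
So q(x) = 4x² + 4x.
Check: q(4) = 80. ✓

q(x) = 4x^2 + 4x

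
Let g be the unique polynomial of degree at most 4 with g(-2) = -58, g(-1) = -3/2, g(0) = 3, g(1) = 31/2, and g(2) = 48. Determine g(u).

Using the Lagrange interpolation formula with nodes -2, -1, 0, 1, 2:
  L_0(u) = (u + 1)u(u - 1)(u - 2) / 24
  L_1(u) = (u + 2)u(u - 1)(u - 2) / -6
  L_2(u) = (u + 2)(u + 1)(u - 1)(u - 2) / 4
  L_3(u) = (u + 2)(u + 1)u(u - 2) / -6
  L_4(u) = (u + 2)(u + 1)u(u - 1) / 24
Then g(u) = -58·L_0(u) - 3/2·L_1(u) + 3·L_2(u) + 31/2·L_3(u) + 48·L_4(u).
Expanding and collecting terms gives g(u) = -2u⁴ + 6u³ + 6u² + (5/2)u + 3.
Check: g(1) = 31/2. ✓

g(u) = -2u^4 + 6u^3 + 6u^2 + (5/2)u + 3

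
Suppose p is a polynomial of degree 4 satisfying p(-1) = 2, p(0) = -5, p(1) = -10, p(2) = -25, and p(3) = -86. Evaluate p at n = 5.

-610

Write p(n) = an^4 + bn^3 + cn^2 + dn + e. Substituting each data point gives a linear system:
  a - b + c - d + e = 2
  e = -5
  a + b + c + d + e = -10
  16a + 8b + 4c + 2d + e = -25
  81a + 27b + 9c + 3d + e = -86
Solving the system yields a = -1, b = 0, c = 2, d = -6, e = -5.
So p(n) = -n⁴ + 2n² - 6n - 5.
Then p(5) = -610.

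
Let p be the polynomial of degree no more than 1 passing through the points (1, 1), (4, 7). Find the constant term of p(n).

-1

Write p(n) = an + b. Substituting each data point gives a linear system:
  a + b = 1
  4a + b = 7
Solving the system yields a = 2, b = -1.
So p(n) = 2n - 1.
The constant term is -1.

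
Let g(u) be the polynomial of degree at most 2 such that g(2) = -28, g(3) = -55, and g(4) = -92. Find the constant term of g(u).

Write g(u) = au^2 + bu + c. Substituting each data point gives a linear system:
  4a + 2b + c = -28
  9a + 3b + c = -55
  16a + 4b + c = -92
Solving the system yields a = -5, b = -2, c = -4.
So g(u) = -5u^2 - 2u - 4.
The constant term is -4.

-4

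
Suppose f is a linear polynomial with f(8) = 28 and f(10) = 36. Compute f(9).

32

Using the Lagrange interpolation formula with nodes 8, 10:
  L_0(t) = (t - 10) / -2
  L_1(t) = (t - 8) / 2
Then f(t) = 28·L_0(t) + 36·L_1(t).
Expanding and collecting terms gives f(t) = 4t - 4.
Evaluating at t = 9: f(9) = 32.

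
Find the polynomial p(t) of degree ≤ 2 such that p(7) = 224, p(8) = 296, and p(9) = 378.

Write p(t) = at^2 + bt + c. Substituting each data point gives a linear system:
  49a + 7b + c = 224
  64a + 8b + c = 296
  81a + 9b + c = 378
Solving the system yields a = 5, b = -3, c = 0.
So p(t) = 5t² - 3t.
Check: p(9) = 378. ✓

p(t) = 5t^2 - 3t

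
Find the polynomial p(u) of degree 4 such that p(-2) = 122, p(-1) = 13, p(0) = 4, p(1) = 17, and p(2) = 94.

Write p(u) = au^4 + bu^3 + cu^2 + du + e. Substituting each data point gives a linear system:
  16a - 8b + 4c - 2d + e = 122
  a - b + c - d + e = 13
  e = 4
  a + b + c + d + e = 17
  16a + 8b + 4c + 2d + e = 94
Solving the system yields a = 5, b = -3, c = 6, d = 5, e = 4.
So p(u) = 5u^4 - 3u^3 + 6u^2 + 5u + 4.
Check: p(0) = 4. ✓

p(u) = 5u^4 - 3u^3 + 6u^2 + 5u + 4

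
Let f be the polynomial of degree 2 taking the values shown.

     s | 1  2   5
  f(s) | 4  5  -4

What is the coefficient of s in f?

4

Write f(s) = as^2 + bs + c. Substituting each data point gives a linear system:
  a + b + c = 4
  4a + 2b + c = 5
  25a + 5b + c = -4
Solving the system yields a = -1, b = 4, c = 1.
So f(s) = -s^2 + 4s + 1.
The coefficient of s is 4.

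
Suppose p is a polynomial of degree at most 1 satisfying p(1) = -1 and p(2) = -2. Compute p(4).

Using the Lagrange interpolation formula with nodes 1, 2:
  L_0(n) = (n - 2) / -1
  L_1(n) = (n - 1) / 1
Then p(n) = -1·L_0(n) - 2·L_1(n).
Expanding and collecting terms gives p(n) = -n.
Evaluating at n = 4: p(4) = -4.

-4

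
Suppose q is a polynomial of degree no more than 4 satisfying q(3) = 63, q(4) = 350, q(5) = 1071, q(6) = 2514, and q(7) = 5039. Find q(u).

Using the Lagrange interpolation formula with nodes 3, 4, 5, 6, 7:
  L_0(u) = (u - 4)(u - 5)(u - 6)(u - 7) / 24
  L_1(u) = (u - 3)(u - 5)(u - 6)(u - 7) / -6
  L_2(u) = (u - 3)(u - 4)(u - 6)(u - 7) / 4
  L_3(u) = (u - 3)(u - 4)(u - 5)(u - 7) / -6
  L_4(u) = (u - 3)(u - 4)(u - 5)(u - 6) / 24
Then q(u) = 63·L_0(u) + 350·L_1(u) + 1071·L_2(u) + 2514·L_3(u) + 5039·L_4(u).
Expanding and collecting terms gives q(u) = 3u^4 - 6u^3 - 2u^2 - 2u + 6.
Check: q(5) = 1071. ✓

q(u) = 3u^4 - 6u^3 - 2u^2 - 2u + 6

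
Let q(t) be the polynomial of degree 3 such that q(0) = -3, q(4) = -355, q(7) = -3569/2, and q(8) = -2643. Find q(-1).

15/2

Write q(t) = at^3 + bt^2 + ct + d. Substituting each data point gives a linear system:
  d = -3
  64a + 16b + 4c + d = -355
  343a + 49b + 7c + d = -3569/2
  512a + 64b + 8c + d = -2643
Solving the system yields a = -5, b = -1/2, c = -6, d = -3.
So q(t) = -5t^3 - (1/2)t^2 - 6t - 3.
Then q(-1) = 15/2.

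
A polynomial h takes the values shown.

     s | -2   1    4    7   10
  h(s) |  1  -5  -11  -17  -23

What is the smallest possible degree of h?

Forward differences of the values at s = -2, 1, 4, 7, 10:
  h  : 1  -5  -11  -17  -23
  Δ  : -6  -6  -6  -6
  Δ^2: 0  0  0
  Δ^3: 0  0
  Δ^4: 0
The first differences are constant (-6) and nonzero, while all higher differences vanish, so the minimal degree is 1.

1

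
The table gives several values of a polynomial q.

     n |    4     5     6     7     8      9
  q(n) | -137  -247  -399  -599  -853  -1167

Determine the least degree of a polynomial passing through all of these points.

Forward differences of the values at n = 4, 5, 6, 7, 8, 9:
  q  : -137  -247  -399  -599  -853  -1167
  Δ  : -110  -152  -200  -254  -314
  Δ^2: -42  -48  -54  -60
  Δ^3: -6  -6  -6
  Δ^4: 0  0
  Δ^5: 0
The third differences are constant (-6) and nonzero, while all higher differences vanish, so the minimal degree is 3.

3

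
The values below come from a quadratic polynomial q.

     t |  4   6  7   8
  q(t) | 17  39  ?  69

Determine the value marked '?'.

53

The 3 known points determine the degree-2 polynomial uniquely.
Write q(t) = at^2 + bt + c. Substituting each data point gives a linear system:
  16a + 4b + c = 17
  36a + 6b + c = 39
  64a + 8b + c = 69
Solving the system yields a = 1, b = 1, c = -3.
So q(t) = t² + t - 3.
Then q(7) = 53.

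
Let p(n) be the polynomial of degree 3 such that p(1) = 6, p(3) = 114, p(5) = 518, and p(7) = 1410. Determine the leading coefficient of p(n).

Write p(n) = an^3 + bn^2 + cn + d. Substituting each data point gives a linear system:
  a + b + c + d = 6
  27a + 9b + 3c + d = 114
  125a + 25b + 5c + d = 518
  343a + 49b + 7c + d = 1410
Solving the system yields a = 4, b = 1, c = -2, d = 3.
So p(n) = 4n^3 + n^2 - 2n + 3.
The leading coefficient is 4.

4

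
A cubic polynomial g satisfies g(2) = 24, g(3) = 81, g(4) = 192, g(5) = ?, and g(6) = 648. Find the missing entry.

On equispaced nodes a degree-3 polynomial has vanishing fourth forward difference, so
  g(2) - 4·g(3) + 6·g(4) - 4·g(5) + g(6) = 0.
Substituting the known values and solving for g(5):
  -4·g(5) = -1500
  g(5) = 375.

375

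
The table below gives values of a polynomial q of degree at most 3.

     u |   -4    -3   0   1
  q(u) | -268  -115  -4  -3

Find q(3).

89

Using the Lagrange interpolation formula with nodes -4, -3, 0, 1:
  L_0(u) = (u + 3)u(u - 1) / -20
  L_1(u) = (u + 4)u(u - 1) / 12
  L_2(u) = (u + 4)(u + 3)(u - 1) / -12
  L_3(u) = (u + 4)(u + 3)u / 20
Then q(u) = -268·L_0(u) - 115·L_1(u) - 4·L_2(u) - 3·L_3(u).
Expanding and collecting terms gives q(u) = 4u³ - u² - 2u - 4.
Evaluating at u = 3: q(3) = 89.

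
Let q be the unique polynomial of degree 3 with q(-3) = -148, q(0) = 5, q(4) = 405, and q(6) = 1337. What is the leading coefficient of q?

6

Write q(x) = ax^3 + bx^2 + cx + d. Substituting each data point gives a linear system:
  -27a + 9b - 3c + d = -148
  d = 5
  64a + 16b + 4c + d = 405
  216a + 36b + 6c + d = 1337
Solving the system yields a = 6, b = 1, c = 0, d = 5.
So q(x) = 6x^3 + x^2 + 5.
The leading coefficient is 6.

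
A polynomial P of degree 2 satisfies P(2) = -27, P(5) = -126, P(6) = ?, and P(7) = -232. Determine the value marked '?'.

-175

The 3 known points determine the degree-2 polynomial uniquely.
Write P(s) = as^2 + bs + c. Substituting each data point gives a linear system:
  4a + 2b + c = -27
  25a + 5b + c = -126
  49a + 7b + c = -232
Solving the system yields a = -4, b = -5, c = -1.
So P(s) = -4s² - 5s - 1.
Then P(6) = -175.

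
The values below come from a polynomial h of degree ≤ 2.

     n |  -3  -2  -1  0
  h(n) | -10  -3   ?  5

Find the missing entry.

The 3 known points determine the degree-2 polynomial uniquely.
Write h(n) = an^2 + bn + c. Substituting each data point gives a linear system:
  9a - 3b + c = -10
  4a - 2b + c = -3
  c = 5
Solving the system yields a = -1, b = 2, c = 5.
So h(n) = -n^2 + 2n + 5.
Then h(-1) = 2.

2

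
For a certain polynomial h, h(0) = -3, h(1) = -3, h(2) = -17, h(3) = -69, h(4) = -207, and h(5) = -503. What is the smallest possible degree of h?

4

Forward differences of the values at u = 0, 1, 2, 3, 4, 5:
  h  : -3  -3  -17  -69  -207  -503
  Δ  : 0  -14  -52  -138  -296
  Δ^2: -14  -38  -86  -158
  Δ^3: -24  -48  -72
  Δ^4: -24  -24
  Δ^5: 0
The fourth differences are constant (-24) and nonzero, while all higher differences vanish, so the minimal degree is 4.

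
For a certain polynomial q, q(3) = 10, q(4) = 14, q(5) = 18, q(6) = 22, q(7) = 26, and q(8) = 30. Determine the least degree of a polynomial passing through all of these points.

1

Forward differences of the values at x = 3, 4, 5, 6, 7, 8:
  q  : 10  14  18  22  26  30
  Δ  : 4  4  4  4  4
  Δ^2: 0  0  0  0
  Δ^3: 0  0  0
  Δ^4: 0  0
  Δ^5: 0
The first differences are constant (4) and nonzero, while all higher differences vanish, so the minimal degree is 1.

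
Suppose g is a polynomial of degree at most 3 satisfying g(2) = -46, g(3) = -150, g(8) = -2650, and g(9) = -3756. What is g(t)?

Write g(t) = at^3 + bt^2 + ct + d. Substituting each data point gives a linear system:
  8a + 4b + 2c + d = -46
  27a + 9b + 3c + d = -150
  512a + 64b + 8c + d = -2650
  729a + 81b + 9c + d = -3756
Solving the system yields a = -5, b = -1, c = -4, d = 6.
So g(t) = -5t³ - t² - 4t + 6.
Check: g(3) = -150. ✓

g(t) = -5t^3 - t^2 - 4t + 6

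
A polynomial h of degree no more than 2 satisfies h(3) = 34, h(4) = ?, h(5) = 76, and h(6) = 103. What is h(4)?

53

On equispaced nodes a degree-2 polynomial has vanishing third forward difference, so
  - h(3) + 3·h(4) - 3·h(5) + h(6) = 0.
Substituting the known values and solving for h(4):
  3·h(4) = 159
  h(4) = 53.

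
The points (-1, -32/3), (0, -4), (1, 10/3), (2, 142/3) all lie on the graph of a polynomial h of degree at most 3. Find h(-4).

Forward differences of the values at n = -1, 0, 1, 2:
  h  : -32/3  -4  10/3  142/3
  Δ  : 20/3  22/3  44
  Δ^2: 2/3  110/3
  Δ^3: 36
The third differences are constant, confirming degree 3.
Interpolating (Newton forward form) and evaluating at n = -4 gives h(-4) = -1160/3.

-1160/3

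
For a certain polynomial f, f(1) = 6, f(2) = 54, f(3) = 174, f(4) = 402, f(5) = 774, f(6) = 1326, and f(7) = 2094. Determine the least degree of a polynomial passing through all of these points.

3

Forward differences of the values at x = 1, 2, 3, 4, 5, 6, 7:
  f  : 6  54  174  402  774  1326  2094
  Δ  : 48  120  228  372  552  768
  Δ^2: 72  108  144  180  216
  Δ^3: 36  36  36  36
  Δ^4: 0  0  0
  Δ^5: 0  0
  Δ^6: 0
The third differences are constant (36) and nonzero, while all higher differences vanish, so the minimal degree is 3.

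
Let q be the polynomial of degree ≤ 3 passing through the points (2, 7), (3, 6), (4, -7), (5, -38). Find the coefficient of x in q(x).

Write q(x) = ax^3 + bx^2 + cx + d. Substituting each data point gives a linear system:
  8a + 4b + 2c + d = 7
  27a + 9b + 3c + d = 6
  64a + 16b + 4c + d = -7
  125a + 25b + 5c + d = -38
Solving the system yields a = -1, b = 3, c = 3, d = -3.
So q(x) = -x^3 + 3x^2 + 3x - 3.
The coefficient of x is 3.

3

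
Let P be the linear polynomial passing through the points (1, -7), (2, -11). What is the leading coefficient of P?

Write P(t) = at + b. Substituting each data point gives a linear system:
  a + b = -7
  2a + b = -11
Solving the system yields a = -4, b = -3.
So P(t) = -4t - 3.
The leading coefficient is -4.

-4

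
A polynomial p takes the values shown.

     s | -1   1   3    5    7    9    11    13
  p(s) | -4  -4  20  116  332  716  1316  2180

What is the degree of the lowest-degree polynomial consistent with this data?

3

Forward differences of the values at s = -1, 1, 3, 5, 7, 9, 11, 13:
  p  : -4  -4  20  116  332  716  1316  2180
  Δ  : 0  24  96  216  384  600  864
  Δ^2: 24  72  120  168  216  264
  Δ^3: 48  48  48  48  48
  Δ^4: 0  0  0  0
  Δ^5: 0  0  0
  Δ^6: 0  0
  Δ^7: 0
The third differences are constant (48) and nonzero, while all higher differences vanish, so the minimal degree is 3.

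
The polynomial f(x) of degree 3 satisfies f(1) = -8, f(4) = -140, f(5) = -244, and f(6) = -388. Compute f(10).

Write f(x) = ax^3 + bx^2 + cx + d. Substituting each data point gives a linear system:
  a + b + c + d = -8
  64a + 16b + 4c + d = -140
  125a + 25b + 5c + d = -244
  216a + 36b + 6c + d = -388
Solving the system yields a = -1, b = -5, c = 2, d = -4.
So f(x) = -x^3 - 5x^2 + 2x - 4.
Then f(10) = -1484.

-1484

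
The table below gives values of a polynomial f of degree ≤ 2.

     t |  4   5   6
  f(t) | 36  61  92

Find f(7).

Using the Lagrange interpolation formula with nodes 4, 5, 6:
  L_0(t) = (t - 5)(t - 6) / 2
  L_1(t) = (t - 4)(t - 6) / -1
  L_2(t) = (t - 4)(t - 5) / 2
Then f(t) = 36·L_0(t) + 61·L_1(t) + 92·L_2(t).
Expanding and collecting terms gives f(t) = 3t^2 - 2t - 4.
Evaluating at t = 7: f(7) = 129.

129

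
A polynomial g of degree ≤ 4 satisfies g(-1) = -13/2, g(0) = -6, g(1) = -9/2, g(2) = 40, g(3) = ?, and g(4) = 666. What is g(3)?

The 5 known points determine the degree-4 polynomial uniquely.
Write g(s) = as^4 + bs^3 + cs^2 + ds + e. Substituting each data point gives a linear system:
  a - b + c - d + e = -13/2
  e = -6
  a + b + c + d + e = -9/2
  16a + 8b + 4c + 2d + e = 40
  256a + 64b + 16c + 4d + e = 666
Solving the system yields a = 2, b = 3, c = -3/2, d = -2, e = -6.
So g(s) = 2s⁴ + 3s³ - (3/2)s² - 2s - 6.
Then g(3) = 435/2.

435/2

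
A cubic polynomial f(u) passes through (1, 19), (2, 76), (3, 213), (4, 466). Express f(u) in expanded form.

Write f(u) = au^3 + bu^2 + cu + d. Substituting each data point gives a linear system:
  a + b + c + d = 19
  8a + 4b + 2c + d = 76
  27a + 9b + 3c + d = 213
  64a + 16b + 4c + d = 466
Solving the system yields a = 6, b = 4, c = 3, d = 6.
So f(u) = 6u^3 + 4u^2 + 3u + 6.
Check: f(1) = 19. ✓

f(u) = 6u^3 + 4u^2 + 3u + 6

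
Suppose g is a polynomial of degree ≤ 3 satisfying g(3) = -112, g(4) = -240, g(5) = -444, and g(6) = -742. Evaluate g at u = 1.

Using the Lagrange interpolation formula with nodes 3, 4, 5, 6:
  L_0(u) = (u - 4)(u - 5)(u - 6) / -6
  L_1(u) = (u - 3)(u - 5)(u - 6) / 2
  L_2(u) = (u - 3)(u - 4)(u - 6) / -2
  L_3(u) = (u - 3)(u - 4)(u - 5) / 6
Then g(u) = -112·L_0(u) - 240·L_1(u) - 444·L_2(u) - 742·L_3(u).
Expanding and collecting terms gives g(u) = -3u³ - 2u² - 3u - 4.
Evaluating at u = 1: g(1) = -12.

-12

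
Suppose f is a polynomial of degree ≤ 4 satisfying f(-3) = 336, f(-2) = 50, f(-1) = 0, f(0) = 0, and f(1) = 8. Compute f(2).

Write f(t) = at^4 + bt^3 + ct^2 + dt + e. Substituting each data point gives a linear system:
  81a - 27b + 9c - 3d + e = 336
  16a - 8b + 4c - 2d + e = 50
  a - b + c - d + e = 0
  e = 0
  a + b + c + d + e = 8
Solving the system yields a = 6, b = 5, c = -2, d = -1, e = 0.
So f(t) = 6t^4 + 5t^3 - 2t^2 - t.
Then f(2) = 126.

126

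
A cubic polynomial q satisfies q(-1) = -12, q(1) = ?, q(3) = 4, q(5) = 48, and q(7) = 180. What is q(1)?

The 4 known points determine the degree-3 polynomial uniquely.
Write q(x) = ax^3 + bx^2 + cx + d. Substituting each data point gives a linear system:
  -a + b - c + d = -12
  27a + 9b + 3c + d = 4
  125a + 25b + 5c + d = 48
  343a + 49b + 7c + d = 180
Solving the system yields a = 1, b = -4, c = 5, d = -2.
So q(x) = x³ - 4x² + 5x - 2.
Then q(1) = 0.

0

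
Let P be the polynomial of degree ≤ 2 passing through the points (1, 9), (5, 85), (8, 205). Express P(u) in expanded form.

Write P(u) = au^2 + bu + c. Substituting each data point gives a linear system:
  a + b + c = 9
  25a + 5b + c = 85
  64a + 8b + c = 205
Solving the system yields a = 3, b = 1, c = 5.
So P(u) = 3u^2 + u + 5.
Check: P(5) = 85. ✓

P(u) = 3u^2 + u + 5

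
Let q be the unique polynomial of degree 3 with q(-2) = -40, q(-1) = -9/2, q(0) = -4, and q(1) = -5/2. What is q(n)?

Write q(n) = an^3 + bn^2 + cn + d. Substituting each data point gives a linear system:
  -8a + 4b - 2c + d = -40
  -a + b - c + d = -9/2
  d = -4
  a + b + c + d = -5/2
Solving the system yields a = 6, b = 1/2, c = -5, d = -4.
So q(n) = 6n³ + (1/2)n² - 5n - 4.
Check: q(1) = -5/2. ✓

q(n) = 6n^3 + (1/2)n^2 - 5n - 4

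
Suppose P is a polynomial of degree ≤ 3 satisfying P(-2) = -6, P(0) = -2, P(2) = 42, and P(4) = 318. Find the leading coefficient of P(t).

Write P(t) = at^3 + bt^2 + ct + d. Substituting each data point gives a linear system:
  -8a + 4b - 2c + d = -6
  d = -2
  8a + 4b + 2c + d = 42
  64a + 16b + 4c + d = 318
Solving the system yields a = 4, b = 5, c = -4, d = -2.
So P(t) = 4t^3 + 5t^2 - 4t - 2.
The leading coefficient is 4.

4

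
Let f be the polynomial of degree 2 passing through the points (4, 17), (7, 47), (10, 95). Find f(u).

Write f(u) = au^2 + bu + c. Substituting each data point gives a linear system:
  16a + 4b + c = 17
  49a + 7b + c = 47
  100a + 10b + c = 95
Solving the system yields a = 1, b = -1, c = 5.
So f(u) = u^2 - u + 5.
Check: f(10) = 95. ✓

f(u) = u^2 - u + 5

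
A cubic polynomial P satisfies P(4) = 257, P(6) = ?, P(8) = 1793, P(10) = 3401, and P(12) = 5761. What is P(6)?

The 4 known points determine the degree-3 polynomial uniquely.
Write P(u) = au^3 + bu^2 + cu + d. Substituting each data point gives a linear system:
  64a + 16b + 4c + d = 257
  512a + 64b + 8c + d = 1793
  1000a + 100b + 10c + d = 3401
  1728a + 144b + 12c + d = 5761
Solving the system yields a = 3, b = 4, c = 0, d = 1.
So P(u) = 3u³ + 4u² + 1.
Then P(6) = 793.

793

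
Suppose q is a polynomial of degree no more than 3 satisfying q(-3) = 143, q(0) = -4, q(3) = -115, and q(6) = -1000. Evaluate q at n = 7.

Write q(n) = an^3 + bn^2 + cn + d. Substituting each data point gives a linear system:
  -27a + 9b - 3c + d = 143
  d = -4
  27a + 9b + 3c + d = -115
  216a + 36b + 6c + d = -1000
Solving the system yields a = -5, b = 2, c = 2, d = -4.
So q(n) = -5n^3 + 2n^2 + 2n - 4.
Then q(7) = -1607.

-1607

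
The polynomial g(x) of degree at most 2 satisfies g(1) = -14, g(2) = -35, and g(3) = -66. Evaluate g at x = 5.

-158

Write g(x) = ax^2 + bx + c. Substituting each data point gives a linear system:
  a + b + c = -14
  4a + 2b + c = -35
  9a + 3b + c = -66
Solving the system yields a = -5, b = -6, c = -3.
So g(x) = -5x^2 - 6x - 3.
Then g(5) = -158.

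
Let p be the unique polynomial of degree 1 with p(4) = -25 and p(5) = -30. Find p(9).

Using the Lagrange interpolation formula with nodes 4, 5:
  L_0(u) = (u - 5) / -1
  L_1(u) = (u - 4) / 1
Then p(u) = -25·L_0(u) - 30·L_1(u).
Expanding and collecting terms gives p(u) = -5u - 5.
Evaluating at u = 9: p(9) = -50.

-50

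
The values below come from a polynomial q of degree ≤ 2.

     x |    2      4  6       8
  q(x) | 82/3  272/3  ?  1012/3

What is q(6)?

194

On equispaced nodes a degree-2 polynomial has vanishing third forward difference, so
  - q(2) + 3·q(4) - 3·q(6) + q(8) = 0.
Substituting the known values and solving for q(6):
  -3·q(6) = -582
  q(6) = 194.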